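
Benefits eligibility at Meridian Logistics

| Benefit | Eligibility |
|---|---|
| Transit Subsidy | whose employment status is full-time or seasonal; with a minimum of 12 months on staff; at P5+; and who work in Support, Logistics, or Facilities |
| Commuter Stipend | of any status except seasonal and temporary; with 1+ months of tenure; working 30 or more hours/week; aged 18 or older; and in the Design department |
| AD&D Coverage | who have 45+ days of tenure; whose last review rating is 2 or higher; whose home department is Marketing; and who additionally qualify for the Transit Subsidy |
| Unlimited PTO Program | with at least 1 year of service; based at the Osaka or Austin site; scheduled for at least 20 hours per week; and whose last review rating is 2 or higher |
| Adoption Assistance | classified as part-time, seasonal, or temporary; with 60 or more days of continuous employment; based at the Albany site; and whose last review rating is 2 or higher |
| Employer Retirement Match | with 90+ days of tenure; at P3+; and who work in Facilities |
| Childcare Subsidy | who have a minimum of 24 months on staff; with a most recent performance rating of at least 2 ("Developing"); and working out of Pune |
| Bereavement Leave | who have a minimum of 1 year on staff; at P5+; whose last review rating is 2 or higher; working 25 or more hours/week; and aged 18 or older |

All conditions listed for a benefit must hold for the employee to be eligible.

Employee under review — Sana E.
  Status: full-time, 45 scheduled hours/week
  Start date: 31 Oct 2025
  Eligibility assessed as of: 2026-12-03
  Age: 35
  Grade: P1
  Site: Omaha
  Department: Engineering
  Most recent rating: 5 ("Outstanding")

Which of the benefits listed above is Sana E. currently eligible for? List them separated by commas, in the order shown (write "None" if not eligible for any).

None

Service from 31 Oct 2025 to 2026-12-03: 398 days.
Transit Subsidy — status full-time ✓; service 398 days ≥ 12 months (≈360 days) ✓; grade P1 < P5 ✗ → not eligible.
Commuter Stipend — status full-time ✓ (not excluded); service 398 days ≥ 1 month (≈30 days) ✓; 45 hrs/wk ≥ 30 ✓; age 35 ≥ 18 ✓; dept Engineering ✗ → not eligible.
AD&D Coverage — service 398 days ≥ 45 days ✓; rating 5 ≥ 2 ✓; dept Engineering ✗ → not eligible.
Unlimited PTO Program — service 398 days ≥ 1 year (≈365 days) ✓; site Omaha ✗ (not Osaka or Austin) → not eligible.
Adoption Assistance — status full-time ✗ (requires part-time, seasonal, or temporary) → not eligible.
Employer Retirement Match — service 398 days ≥ 90 days ✓; grade P1 < P3 ✗ → not eligible.
Childcare Subsidy — service 398 days < 24 months (≈720 days) ✗ → not eligible.
Bereavement Leave — service 398 days ≥ 1 year (≈365 days) ✓; grade P1 < P5 ✗ → not eligible.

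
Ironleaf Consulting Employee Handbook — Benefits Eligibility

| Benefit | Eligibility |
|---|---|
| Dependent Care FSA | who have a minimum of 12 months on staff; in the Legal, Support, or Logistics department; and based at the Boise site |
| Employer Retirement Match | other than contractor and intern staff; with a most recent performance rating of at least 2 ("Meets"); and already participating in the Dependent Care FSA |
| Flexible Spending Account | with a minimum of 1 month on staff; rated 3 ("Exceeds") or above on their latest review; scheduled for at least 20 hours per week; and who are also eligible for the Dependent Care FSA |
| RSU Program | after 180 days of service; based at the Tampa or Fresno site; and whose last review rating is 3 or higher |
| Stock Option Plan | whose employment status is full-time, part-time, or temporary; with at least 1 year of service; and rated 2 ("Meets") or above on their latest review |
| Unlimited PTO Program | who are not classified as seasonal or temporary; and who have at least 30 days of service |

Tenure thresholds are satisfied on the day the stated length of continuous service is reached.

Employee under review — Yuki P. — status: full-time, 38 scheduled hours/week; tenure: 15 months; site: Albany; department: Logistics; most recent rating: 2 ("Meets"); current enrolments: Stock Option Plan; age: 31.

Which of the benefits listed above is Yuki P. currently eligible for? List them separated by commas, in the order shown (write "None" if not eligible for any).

Stock Option Plan, Unlimited PTO Program

Dependent Care FSA — service 15 months ≥ 12 months ✓; dept Logistics ✓; site Albany ✗ (not Boise) → not eligible.
Employer Retirement Match — status full-time ✓ (not excluded); rating 2 ≥ 2 ✓; not enrolled in Dependent Care FSA ✗ → not eligible.
Flexible Spending Account — service 15 months ≥ 1 month ✓; rating 2 < 3 ✗ → not eligible.
RSU Program — service 15 months ≥ 180 days ✓; site Albany ✗ (not Tampa or Fresno) → not eligible.
Stock Option Plan — status full-time ✓; service 15 months ≥ 1 year (≈365 days) ✓; rating 2 ≥ 2 ✓ → eligible.
Unlimited PTO Program — status full-time ✓ (not excluded); service 15 months ≥ 30 days ✓ → eligible.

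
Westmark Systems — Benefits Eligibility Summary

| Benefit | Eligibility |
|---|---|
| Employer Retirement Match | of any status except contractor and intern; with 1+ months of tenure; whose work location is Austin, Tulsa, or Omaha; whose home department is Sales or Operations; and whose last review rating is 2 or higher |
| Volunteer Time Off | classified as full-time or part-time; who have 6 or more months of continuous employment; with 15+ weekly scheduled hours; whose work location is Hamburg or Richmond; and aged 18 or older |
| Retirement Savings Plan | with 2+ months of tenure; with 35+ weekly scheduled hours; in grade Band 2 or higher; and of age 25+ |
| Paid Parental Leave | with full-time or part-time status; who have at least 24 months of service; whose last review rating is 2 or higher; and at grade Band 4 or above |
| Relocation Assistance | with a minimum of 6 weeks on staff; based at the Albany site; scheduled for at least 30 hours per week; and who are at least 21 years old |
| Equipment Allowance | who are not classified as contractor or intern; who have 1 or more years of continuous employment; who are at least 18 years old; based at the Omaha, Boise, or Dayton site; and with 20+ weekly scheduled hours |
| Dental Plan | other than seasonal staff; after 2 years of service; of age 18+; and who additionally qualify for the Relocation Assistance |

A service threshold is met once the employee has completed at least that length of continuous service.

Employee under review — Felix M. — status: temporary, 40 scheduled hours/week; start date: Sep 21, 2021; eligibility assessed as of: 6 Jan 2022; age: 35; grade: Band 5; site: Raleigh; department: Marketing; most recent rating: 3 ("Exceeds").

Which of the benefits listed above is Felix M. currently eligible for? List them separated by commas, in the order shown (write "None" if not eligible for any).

Retirement Savings Plan

Service from Sep 21, 2021 to 6 Jan 2022: 107 days.
Employer Retirement Match — status temporary ✓ (not excluded); service 107 days ≥ 1 month (≈30 days) ✓; site Raleigh ✗ (not Austin, Tulsa, or Omaha) → not eligible.
Volunteer Time Off — status temporary ✗ (requires full-time or part-time) → not eligible.
Retirement Savings Plan — service 107 days ≥ 2 months (≈60 days) ✓; 40 hrs/wk ≥ 35 ✓; grade Band 5 ≥ Band 2 ✓; age 35 ≥ 25 ✓ → eligible.
Paid Parental Leave — status temporary ✗ (requires full-time or part-time) → not eligible.
Relocation Assistance — service 107 days ≥ 6 weeks (≈42 days) ✓; site Raleigh ✗ (not Albany) → not eligible.
Equipment Allowance — status temporary ✓ (not excluded); service 107 days < 1 year (≈365 days) ✗ → not eligible.
Dental Plan — status temporary ✓ (not excluded); service 107 days < 2 years (≈730 days) ✗ → not eligible.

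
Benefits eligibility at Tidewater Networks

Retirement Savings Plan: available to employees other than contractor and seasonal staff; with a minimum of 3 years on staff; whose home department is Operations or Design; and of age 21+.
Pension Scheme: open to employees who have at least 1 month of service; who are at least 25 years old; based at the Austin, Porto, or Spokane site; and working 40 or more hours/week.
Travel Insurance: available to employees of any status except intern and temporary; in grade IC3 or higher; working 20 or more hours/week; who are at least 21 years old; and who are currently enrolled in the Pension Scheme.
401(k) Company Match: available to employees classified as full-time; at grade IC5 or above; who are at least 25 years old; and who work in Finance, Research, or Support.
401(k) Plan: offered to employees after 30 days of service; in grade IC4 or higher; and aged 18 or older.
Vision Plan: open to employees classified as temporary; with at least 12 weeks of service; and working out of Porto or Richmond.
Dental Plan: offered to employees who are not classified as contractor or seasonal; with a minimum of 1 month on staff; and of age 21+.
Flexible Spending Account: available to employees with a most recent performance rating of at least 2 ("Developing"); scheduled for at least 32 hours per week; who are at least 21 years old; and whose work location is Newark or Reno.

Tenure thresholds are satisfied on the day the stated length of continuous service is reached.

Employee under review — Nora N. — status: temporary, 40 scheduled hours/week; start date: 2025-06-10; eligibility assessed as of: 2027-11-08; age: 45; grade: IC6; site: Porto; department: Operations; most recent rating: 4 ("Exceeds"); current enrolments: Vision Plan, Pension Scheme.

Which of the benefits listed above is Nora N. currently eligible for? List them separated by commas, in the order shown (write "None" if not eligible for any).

Service from 2025-06-10 to 2027-11-08: 881 days.
Retirement Savings Plan — status temporary ✓ (not excluded); service 881 days < 3 years (≈1095 days) ✗ → not eligible.
Pension Scheme — service 881 days ≥ 1 month (≈30 days) ✓; age 45 ≥ 25 ✓; site Porto ✓; 40 hrs/wk ≥ 40 ✓ → eligible.
Travel Insurance — status temporary ✗ (excluded) → not eligible.
401(k) Company Match — status temporary ✗ (requires full-time) → not eligible.
401(k) Plan — service 881 days ≥ 30 days ✓; grade IC6 ≥ IC4 ✓; age 45 ≥ 18 ✓ → eligible.
Vision Plan — status temporary ✓; service 881 days ≥ 12 weeks (≈84 days) ✓; site Porto ✓ → eligible.
Dental Plan — status temporary ✓ (not excluded); service 881 days ≥ 1 month (≈30 days) ✓; age 45 ≥ 21 ✓ → eligible.
Flexible Spending Account — rating 4 ≥ 2 ✓; 40 hrs/wk ≥ 32 ✓; age 45 ≥ 21 ✓; site Porto ✗ (not Newark or Reno) → not eligible.

Pension Scheme, 401(k) Plan, Vision Plan, Dental Plan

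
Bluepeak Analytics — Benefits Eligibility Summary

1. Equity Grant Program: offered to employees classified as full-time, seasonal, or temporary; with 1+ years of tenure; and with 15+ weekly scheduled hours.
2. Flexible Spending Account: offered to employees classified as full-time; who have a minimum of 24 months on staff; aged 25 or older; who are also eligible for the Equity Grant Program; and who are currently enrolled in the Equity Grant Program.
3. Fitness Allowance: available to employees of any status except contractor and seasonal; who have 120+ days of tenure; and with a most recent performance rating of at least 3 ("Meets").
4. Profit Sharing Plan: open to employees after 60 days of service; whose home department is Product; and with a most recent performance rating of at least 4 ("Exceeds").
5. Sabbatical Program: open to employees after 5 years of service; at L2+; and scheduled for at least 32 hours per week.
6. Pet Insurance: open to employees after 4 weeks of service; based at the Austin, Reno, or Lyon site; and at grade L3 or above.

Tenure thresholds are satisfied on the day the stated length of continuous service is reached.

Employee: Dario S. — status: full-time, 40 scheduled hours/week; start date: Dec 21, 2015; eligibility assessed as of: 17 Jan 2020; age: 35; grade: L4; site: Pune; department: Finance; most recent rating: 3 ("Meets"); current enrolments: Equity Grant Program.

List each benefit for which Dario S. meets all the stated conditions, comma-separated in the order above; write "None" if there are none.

Service from Dec 21, 2015 to 17 Jan 2020: 1488 days.
Equity Grant Program — status full-time ✓; service 1488 days ≥ 1 year (≈365 days) ✓; 40 hrs/wk ≥ 15 ✓ → eligible.
Flexible Spending Account — status full-time ✓; service 1488 days ≥ 24 months (≈720 days) ✓; age 35 ≥ 25 ✓; eligible for Equity Grant Program ✓; enrolled in Equity Grant Program ✓ → eligible.
Fitness Allowance — status full-time ✓ (not excluded); service 1488 days ≥ 120 days ✓; rating 3 ≥ 3 ✓ → eligible.
Profit Sharing Plan — service 1488 days ≥ 60 days ✓; dept Finance ✗ → not eligible.
Sabbatical Program — service 1488 days < 5 years (≈1825 days) ✗ → not eligible.
Pet Insurance — service 1488 days ≥ 4 weeks (≈28 days) ✓; site Pune ✗ (not Austin, Reno, or Lyon) → not eligible.

Equity Grant Program, Flexible Spending Account, Fitness Allowance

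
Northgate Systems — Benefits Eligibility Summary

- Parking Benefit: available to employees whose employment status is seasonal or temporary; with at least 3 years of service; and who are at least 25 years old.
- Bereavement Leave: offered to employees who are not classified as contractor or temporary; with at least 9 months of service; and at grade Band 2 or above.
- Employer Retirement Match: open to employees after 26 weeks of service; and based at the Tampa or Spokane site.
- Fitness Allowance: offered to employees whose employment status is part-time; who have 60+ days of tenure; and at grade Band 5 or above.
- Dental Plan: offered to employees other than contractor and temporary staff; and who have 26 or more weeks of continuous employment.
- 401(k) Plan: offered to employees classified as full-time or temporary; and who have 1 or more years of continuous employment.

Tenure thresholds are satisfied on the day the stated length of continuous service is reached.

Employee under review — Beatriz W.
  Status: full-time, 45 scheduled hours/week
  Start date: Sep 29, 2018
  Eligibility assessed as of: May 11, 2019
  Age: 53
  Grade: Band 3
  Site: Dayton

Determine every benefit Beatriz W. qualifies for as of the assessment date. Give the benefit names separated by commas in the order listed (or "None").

Dental Plan

Service from Sep 29, 2018 to May 11, 2019: 224 days.
Parking Benefit — status full-time ✗ (requires seasonal or temporary) → not eligible.
Bereavement Leave — status full-time ✓ (not excluded); service 224 days < 9 months (≈270 days) ✗ → not eligible.
Employer Retirement Match — service 224 days ≥ 26 weeks (≈182 days) ✓; site Dayton ✗ (not Tampa or Spokane) → not eligible.
Fitness Allowance — status full-time ✗ (requires part-time) → not eligible.
Dental Plan — status full-time ✓ (not excluded); service 224 days ≥ 26 weeks (≈182 days) ✓ → eligible.
401(k) Plan — status full-time ✓; service 224 days < 1 year (≈365 days) ✗ → not eligible.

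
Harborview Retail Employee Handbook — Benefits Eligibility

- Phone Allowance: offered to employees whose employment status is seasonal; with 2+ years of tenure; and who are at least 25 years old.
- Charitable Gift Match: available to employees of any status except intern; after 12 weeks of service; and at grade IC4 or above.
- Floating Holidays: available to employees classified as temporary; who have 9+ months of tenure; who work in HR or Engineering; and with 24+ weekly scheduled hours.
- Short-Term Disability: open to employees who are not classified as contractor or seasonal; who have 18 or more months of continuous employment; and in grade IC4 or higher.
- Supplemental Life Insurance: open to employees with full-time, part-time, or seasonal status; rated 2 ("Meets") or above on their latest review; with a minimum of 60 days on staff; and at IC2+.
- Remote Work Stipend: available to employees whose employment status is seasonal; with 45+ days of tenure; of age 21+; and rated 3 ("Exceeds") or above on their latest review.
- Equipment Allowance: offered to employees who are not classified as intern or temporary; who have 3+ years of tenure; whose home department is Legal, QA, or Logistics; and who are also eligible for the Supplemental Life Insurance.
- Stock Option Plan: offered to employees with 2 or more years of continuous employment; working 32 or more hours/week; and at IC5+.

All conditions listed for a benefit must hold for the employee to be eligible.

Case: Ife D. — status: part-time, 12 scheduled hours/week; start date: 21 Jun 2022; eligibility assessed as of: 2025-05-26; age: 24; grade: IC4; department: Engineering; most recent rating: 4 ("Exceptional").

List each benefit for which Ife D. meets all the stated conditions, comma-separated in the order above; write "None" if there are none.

Charitable Gift Match, Short-Term Disability, Supplemental Life Insurance

Service from 21 Jun 2022 to 2025-05-26: 1070 days.
Phone Allowance — status part-time ✗ (requires seasonal) → not eligible.
Charitable Gift Match — status part-time ✓ (not excluded); service 1070 days ≥ 12 weeks (≈84 days) ✓; grade IC4 ≥ IC4 ✓ → eligible.
Floating Holidays — status part-time ✗ (requires temporary) → not eligible.
Short-Term Disability — status part-time ✓ (not excluded); service 1070 days ≥ 18 months (≈540 days) ✓; grade IC4 ≥ IC4 ✓ → eligible.
Supplemental Life Insurance — status part-time ✓; rating 4 ≥ 2 ✓; service 1070 days ≥ 60 days ✓; grade IC4 ≥ IC2 ✓ → eligible.
Remote Work Stipend — status part-time ✗ (requires seasonal) → not eligible.
Equipment Allowance — status part-time ✓ (not excluded); service 1070 days < 3 years (≈1095 days) ✗ → not eligible.
Stock Option Plan — service 1070 days ≥ 2 years (≈730 days) ✓; 12 hrs/wk < 32 ✗ → not eligible.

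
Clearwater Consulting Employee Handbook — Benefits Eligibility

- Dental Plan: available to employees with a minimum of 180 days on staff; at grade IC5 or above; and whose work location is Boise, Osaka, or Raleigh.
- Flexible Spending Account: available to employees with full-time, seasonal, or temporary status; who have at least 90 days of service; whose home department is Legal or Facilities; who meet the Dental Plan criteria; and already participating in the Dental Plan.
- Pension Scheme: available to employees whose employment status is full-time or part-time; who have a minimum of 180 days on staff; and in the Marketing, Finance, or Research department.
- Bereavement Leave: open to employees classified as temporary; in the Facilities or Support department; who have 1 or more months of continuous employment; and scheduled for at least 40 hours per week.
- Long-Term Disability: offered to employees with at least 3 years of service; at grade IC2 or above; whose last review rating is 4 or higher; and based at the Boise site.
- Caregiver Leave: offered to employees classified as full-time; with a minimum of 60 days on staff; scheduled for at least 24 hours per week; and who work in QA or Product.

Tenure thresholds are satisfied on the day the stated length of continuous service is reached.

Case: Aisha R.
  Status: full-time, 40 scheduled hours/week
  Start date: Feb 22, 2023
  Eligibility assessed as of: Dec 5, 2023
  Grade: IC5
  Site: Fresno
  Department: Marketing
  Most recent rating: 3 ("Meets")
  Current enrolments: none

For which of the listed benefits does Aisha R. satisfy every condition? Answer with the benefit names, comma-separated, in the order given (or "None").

Pension Scheme

Service from Feb 22, 2023 to Dec 5, 2023: 286 days.
Dental Plan — service 286 days ≥ 180 days ✓; grade IC5 ≥ IC5 ✓; site Fresno ✗ (not Boise, Osaka, or Raleigh) → not eligible.
Flexible Spending Account — status full-time ✓; service 286 days ≥ 90 days ✓; dept Marketing ✗ → not eligible.
Pension Scheme — status full-time ✓; service 286 days ≥ 180 days ✓; dept Marketing ✓ → eligible.
Bereavement Leave — status full-time ✗ (requires temporary) → not eligible.
Long-Term Disability — service 286 days < 3 years (≈1095 days) ✗ → not eligible.
Caregiver Leave — status full-time ✓; service 286 days ≥ 60 days ✓; 40 hrs/wk ≥ 24 ✓; dept Marketing ✗ → not eligible.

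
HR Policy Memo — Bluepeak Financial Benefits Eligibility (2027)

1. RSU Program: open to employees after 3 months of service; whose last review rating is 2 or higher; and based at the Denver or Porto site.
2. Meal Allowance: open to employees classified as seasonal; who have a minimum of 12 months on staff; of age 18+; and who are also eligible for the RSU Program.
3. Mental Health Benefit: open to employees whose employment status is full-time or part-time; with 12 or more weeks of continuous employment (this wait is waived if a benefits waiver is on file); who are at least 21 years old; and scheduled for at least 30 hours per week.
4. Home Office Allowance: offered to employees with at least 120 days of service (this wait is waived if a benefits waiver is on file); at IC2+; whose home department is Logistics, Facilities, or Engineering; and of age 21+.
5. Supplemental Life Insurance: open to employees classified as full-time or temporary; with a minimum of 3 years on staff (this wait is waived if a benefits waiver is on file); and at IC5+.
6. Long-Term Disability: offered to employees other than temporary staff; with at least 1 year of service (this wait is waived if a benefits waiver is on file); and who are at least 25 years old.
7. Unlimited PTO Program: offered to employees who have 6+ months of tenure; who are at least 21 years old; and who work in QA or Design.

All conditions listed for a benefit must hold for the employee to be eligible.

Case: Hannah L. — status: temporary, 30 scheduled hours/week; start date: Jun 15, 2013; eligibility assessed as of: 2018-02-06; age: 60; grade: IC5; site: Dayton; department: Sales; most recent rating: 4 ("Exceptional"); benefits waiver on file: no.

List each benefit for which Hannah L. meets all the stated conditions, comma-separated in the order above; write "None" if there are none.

Supplemental Life Insurance

Service from Jun 15, 2013 to 2018-02-06: 1697 days.
RSU Program — service 1697 days ≥ 3 months (≈90 days) ✓; rating 4 ≥ 2 ✓; site Dayton ✗ (not Denver or Porto) → not eligible.
Meal Allowance — status temporary ✗ (requires seasonal) → not eligible.
Mental Health Benefit — status temporary ✗ (requires full-time or part-time) → not eligible.
Home Office Allowance — no waiver, service 1697 days ≥ 120 days ✓; grade IC5 ≥ IC2 ✓; dept Sales ✗ → not eligible.
Supplemental Life Insurance — status temporary ✓; no waiver, service 1697 days ≥ 3 years (≈1095 days) ✓; grade IC5 ≥ IC5 ✓ → eligible.
Long-Term Disability — status temporary ✗ (excluded) → not eligible.
Unlimited PTO Program — service 1697 days ≥ 6 months (≈180 days) ✓; age 60 ≥ 21 ✓; dept Sales ✗ → not eligible.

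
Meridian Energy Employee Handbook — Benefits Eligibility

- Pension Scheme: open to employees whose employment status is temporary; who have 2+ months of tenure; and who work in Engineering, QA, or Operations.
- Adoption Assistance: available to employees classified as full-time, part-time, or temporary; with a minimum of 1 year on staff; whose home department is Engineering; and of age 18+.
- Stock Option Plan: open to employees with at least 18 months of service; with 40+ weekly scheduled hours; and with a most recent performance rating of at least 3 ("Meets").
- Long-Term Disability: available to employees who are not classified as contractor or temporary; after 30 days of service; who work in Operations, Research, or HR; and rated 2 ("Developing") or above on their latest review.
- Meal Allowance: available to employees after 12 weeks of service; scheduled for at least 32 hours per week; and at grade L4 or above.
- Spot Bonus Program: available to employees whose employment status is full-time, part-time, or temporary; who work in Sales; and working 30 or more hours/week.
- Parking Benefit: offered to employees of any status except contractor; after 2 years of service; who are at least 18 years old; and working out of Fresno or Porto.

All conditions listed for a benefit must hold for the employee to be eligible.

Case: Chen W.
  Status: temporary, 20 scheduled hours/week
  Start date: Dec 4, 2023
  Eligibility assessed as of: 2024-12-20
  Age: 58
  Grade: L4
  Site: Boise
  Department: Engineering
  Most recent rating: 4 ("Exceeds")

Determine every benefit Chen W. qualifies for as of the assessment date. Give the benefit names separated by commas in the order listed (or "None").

Pension Scheme, Adoption Assistance

Service from Dec 4, 2023 to 2024-12-20: 382 days.
Pension Scheme — status temporary ✓; service 382 days ≥ 2 months (≈60 days) ✓; dept Engineering ✓ → eligible.
Adoption Assistance — status temporary ✓; service 382 days ≥ 1 year (≈365 days) ✓; dept Engineering ✓; age 58 ≥ 18 ✓ → eligible.
Stock Option Plan — service 382 days < 18 months (≈540 days) ✗ → not eligible.
Long-Term Disability — status temporary ✗ (excluded) → not eligible.
Meal Allowance — service 382 days ≥ 12 weeks (≈84 days) ✓; 20 hrs/wk < 32 ✗ → not eligible.
Spot Bonus Program — status temporary ✓; dept Engineering ✗ → not eligible.
Parking Benefit — status temporary ✓ (not excluded); service 382 days < 2 years (≈730 days) ✗ → not eligible.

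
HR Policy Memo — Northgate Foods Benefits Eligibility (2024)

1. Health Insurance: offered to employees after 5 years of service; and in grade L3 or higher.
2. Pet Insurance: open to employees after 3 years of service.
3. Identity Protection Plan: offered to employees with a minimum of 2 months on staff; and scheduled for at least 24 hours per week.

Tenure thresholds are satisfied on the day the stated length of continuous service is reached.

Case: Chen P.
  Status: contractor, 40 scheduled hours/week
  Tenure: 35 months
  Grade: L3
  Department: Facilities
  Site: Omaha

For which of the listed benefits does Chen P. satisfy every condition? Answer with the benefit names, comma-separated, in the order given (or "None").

Health Insurance — service 35 months < 5 years (≈1825 days) ✗ → not eligible.
Pet Insurance — service 35 months < 3 years (≈1095 days) ✗ → not eligible.
Identity Protection Plan — service 35 months ≥ 2 months ✓; 40 hrs/wk ≥ 24 ✓ → eligible.

Identity Protection Plan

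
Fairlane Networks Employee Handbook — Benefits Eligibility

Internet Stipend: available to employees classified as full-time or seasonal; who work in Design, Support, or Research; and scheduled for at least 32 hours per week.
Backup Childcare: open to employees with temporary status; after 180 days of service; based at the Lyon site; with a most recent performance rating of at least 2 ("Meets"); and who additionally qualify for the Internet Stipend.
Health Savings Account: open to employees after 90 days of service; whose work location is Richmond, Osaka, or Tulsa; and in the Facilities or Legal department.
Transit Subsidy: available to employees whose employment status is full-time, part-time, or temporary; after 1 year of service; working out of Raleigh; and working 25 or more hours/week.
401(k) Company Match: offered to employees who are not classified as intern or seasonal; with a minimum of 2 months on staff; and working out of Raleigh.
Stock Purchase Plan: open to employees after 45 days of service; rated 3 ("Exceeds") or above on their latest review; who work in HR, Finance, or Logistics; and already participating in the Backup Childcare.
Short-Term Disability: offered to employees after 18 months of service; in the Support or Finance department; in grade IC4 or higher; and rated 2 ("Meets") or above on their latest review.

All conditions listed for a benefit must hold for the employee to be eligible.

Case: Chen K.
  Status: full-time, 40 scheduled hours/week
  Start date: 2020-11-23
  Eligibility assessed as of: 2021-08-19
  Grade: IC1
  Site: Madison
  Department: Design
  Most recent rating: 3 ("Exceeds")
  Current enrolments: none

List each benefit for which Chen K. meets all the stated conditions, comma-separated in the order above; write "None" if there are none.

Service from 2020-11-23 to 2021-08-19: 269 days.
Internet Stipend — status full-time ✓; dept Design ✓; 40 hrs/wk ≥ 32 ✓ → eligible.
Backup Childcare — status full-time ✗ (requires temporary) → not eligible.
Health Savings Account — service 269 days ≥ 90 days ✓; site Madison ✗ (not Richmond, Osaka, or Tulsa) → not eligible.
Transit Subsidy — status full-time ✓; service 269 days < 1 year (≈365 days) ✗ → not eligible.
401(k) Company Match — status full-time ✓ (not excluded); service 269 days ≥ 2 months (≈60 days) ✓; site Madison ✗ (not Raleigh) → not eligible.
Stock Purchase Plan — service 269 days ≥ 45 days ✓; rating 3 ≥ 3 ✓; dept Design ✗ → not eligible.
Short-Term Disability — service 269 days < 18 months (≈540 days) ✗ → not eligible.

Internet Stipend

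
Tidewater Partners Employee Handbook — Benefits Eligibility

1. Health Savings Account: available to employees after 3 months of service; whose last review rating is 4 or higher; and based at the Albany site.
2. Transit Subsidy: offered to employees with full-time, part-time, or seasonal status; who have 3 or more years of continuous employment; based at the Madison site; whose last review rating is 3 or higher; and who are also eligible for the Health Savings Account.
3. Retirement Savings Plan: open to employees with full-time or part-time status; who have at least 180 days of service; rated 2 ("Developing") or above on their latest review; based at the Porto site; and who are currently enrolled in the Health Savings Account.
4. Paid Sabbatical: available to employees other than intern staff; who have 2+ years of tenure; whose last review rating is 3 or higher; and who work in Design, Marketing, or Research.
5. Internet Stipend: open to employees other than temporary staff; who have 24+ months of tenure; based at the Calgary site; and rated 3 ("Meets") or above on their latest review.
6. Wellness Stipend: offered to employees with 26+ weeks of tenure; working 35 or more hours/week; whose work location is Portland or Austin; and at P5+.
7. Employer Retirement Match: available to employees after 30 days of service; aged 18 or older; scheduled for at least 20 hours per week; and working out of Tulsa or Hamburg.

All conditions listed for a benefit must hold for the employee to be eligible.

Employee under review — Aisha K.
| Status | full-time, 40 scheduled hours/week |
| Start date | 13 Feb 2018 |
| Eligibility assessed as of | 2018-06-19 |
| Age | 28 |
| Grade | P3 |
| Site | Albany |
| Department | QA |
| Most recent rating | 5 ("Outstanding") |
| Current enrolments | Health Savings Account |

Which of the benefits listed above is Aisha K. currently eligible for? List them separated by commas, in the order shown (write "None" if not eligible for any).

Health Savings Account

Service from 13 Feb 2018 to 2018-06-19: 126 days.
Health Savings Account — service 126 days ≥ 3 months (≈90 days) ✓; rating 5 ≥ 4 ✓; site Albany ✓ → eligible.
Transit Subsidy — status full-time ✓; service 126 days < 3 years (≈1095 days) ✗ → not eligible.
Retirement Savings Plan — status full-time ✓; service 126 days < 180 days ✗ → not eligible.
Paid Sabbatical — status full-time ✓ (not excluded); service 126 days < 2 years (≈730 days) ✗ → not eligible.
Internet Stipend — status full-time ✓ (not excluded); service 126 days < 24 months (≈720 days) ✗ → not eligible.
Wellness Stipend — service 126 days < 26 weeks (≈182 days) ✗ → not eligible.
Employer Retirement Match — service 126 days ≥ 30 days ✓; age 28 ≥ 18 ✓; 40 hrs/wk ≥ 20 ✓; site Albany ✗ (not Tulsa or Hamburg) → not eligible.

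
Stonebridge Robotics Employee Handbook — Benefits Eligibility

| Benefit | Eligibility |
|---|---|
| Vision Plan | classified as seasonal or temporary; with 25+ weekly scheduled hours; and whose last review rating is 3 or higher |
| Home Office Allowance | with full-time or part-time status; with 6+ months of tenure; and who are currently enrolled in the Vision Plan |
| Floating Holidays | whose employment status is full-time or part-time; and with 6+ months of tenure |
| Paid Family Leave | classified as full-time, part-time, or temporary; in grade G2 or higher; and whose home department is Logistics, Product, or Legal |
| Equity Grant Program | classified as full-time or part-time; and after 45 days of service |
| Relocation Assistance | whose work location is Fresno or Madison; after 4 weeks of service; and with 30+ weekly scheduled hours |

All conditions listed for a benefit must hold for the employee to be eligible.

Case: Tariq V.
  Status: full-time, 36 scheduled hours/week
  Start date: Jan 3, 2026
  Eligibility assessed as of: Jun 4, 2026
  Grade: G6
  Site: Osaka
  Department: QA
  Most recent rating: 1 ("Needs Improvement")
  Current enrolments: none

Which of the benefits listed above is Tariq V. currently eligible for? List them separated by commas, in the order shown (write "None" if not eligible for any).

Equity Grant Program

Service from Jan 3, 2026 to Jun 4, 2026: 152 days.
Vision Plan — status full-time ✗ (requires seasonal or temporary) → not eligible.
Home Office Allowance — status full-time ✓; service 152 days < 6 months (≈180 days) ✗ → not eligible.
Floating Holidays — status full-time ✓; service 152 days < 6 months (≈180 days) ✗ → not eligible.
Paid Family Leave — status full-time ✓; grade G6 ≥ G2 ✓; dept QA ✗ → not eligible.
Equity Grant Program — status full-time ✓; service 152 days ≥ 45 days ✓ → eligible.
Relocation Assistance — site Osaka ✗ (not Fresno or Madison) → not eligible.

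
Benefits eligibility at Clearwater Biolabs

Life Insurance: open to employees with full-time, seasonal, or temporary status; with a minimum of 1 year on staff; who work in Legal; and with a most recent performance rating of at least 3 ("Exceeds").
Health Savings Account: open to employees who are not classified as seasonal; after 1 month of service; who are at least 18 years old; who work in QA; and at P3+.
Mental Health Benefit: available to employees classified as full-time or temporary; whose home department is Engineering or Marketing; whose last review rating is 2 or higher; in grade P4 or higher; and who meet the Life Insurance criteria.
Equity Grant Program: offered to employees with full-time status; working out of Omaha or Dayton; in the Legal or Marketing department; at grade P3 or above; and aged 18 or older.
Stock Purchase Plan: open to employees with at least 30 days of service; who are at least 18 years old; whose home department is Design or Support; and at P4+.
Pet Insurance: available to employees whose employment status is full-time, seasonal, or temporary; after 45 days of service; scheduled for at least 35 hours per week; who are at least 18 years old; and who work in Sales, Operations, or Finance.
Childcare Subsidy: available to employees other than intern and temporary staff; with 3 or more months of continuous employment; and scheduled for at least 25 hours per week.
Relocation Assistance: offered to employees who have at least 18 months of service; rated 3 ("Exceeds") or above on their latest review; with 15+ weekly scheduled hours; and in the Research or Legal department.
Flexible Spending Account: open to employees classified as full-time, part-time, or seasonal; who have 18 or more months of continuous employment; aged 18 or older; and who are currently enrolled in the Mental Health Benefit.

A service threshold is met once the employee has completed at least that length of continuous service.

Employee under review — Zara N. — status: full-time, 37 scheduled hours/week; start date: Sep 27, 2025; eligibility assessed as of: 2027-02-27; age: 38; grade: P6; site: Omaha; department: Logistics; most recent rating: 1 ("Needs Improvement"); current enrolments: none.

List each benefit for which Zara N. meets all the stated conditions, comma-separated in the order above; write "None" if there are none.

Service from Sep 27, 2025 to 2027-02-27: 518 days.
Life Insurance — status full-time ✓; service 518 days ≥ 1 year (≈365 days) ✓; dept Logistics ✗ → not eligible.
Health Savings Account — status full-time ✓ (not excluded); service 518 days ≥ 1 month (≈30 days) ✓; age 38 ≥ 18 ✓; dept Logistics ✗ → not eligible.
Mental Health Benefit — status full-time ✓; dept Logistics ✗ → not eligible.
Equity Grant Program — status full-time ✓; site Omaha ✓; dept Logistics ✗ → not eligible.
Stock Purchase Plan — service 518 days ≥ 30 days ✓; age 38 ≥ 18 ✓; dept Logistics ✗ → not eligible.
Pet Insurance — status full-time ✓; service 518 days ≥ 45 days ✓; 37 hrs/wk ≥ 35 ✓; age 38 ≥ 18 ✓; dept Logistics ✗ → not eligible.
Childcare Subsidy — status full-time ✓ (not excluded); service 518 days ≥ 3 months (≈90 days) ✓; 37 hrs/wk ≥ 25 ✓ → eligible.
Relocation Assistance — service 518 days < 18 months (≈540 days) ✗ → not eligible.
Flexible Spending Account — status full-time ✓; service 518 days < 18 months (≈540 days) ✗ → not eligible.

Childcare Subsidy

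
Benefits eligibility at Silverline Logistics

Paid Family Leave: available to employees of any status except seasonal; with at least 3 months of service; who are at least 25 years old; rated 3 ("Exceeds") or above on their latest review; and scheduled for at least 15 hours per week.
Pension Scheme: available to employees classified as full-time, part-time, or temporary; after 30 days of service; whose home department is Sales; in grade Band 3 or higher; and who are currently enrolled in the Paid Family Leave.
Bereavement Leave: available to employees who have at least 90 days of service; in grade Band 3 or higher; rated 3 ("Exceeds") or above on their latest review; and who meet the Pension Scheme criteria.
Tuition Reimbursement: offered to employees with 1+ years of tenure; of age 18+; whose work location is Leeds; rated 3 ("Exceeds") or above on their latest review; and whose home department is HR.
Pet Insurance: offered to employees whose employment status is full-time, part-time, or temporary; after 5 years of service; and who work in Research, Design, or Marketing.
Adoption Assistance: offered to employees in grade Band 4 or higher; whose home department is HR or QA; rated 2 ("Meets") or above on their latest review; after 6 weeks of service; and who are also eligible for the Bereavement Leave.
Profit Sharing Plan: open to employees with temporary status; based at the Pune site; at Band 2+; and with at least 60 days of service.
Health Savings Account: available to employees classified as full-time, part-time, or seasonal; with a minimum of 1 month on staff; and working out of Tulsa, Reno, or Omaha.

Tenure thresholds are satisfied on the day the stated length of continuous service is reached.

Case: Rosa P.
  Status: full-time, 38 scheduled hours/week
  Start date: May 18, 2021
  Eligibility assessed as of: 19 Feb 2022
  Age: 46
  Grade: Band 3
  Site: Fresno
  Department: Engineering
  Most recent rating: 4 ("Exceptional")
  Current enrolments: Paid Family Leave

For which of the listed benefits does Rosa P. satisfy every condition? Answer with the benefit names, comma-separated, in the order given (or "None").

Service from May 18, 2021 to 19 Feb 2022: 277 days.
Paid Family Leave — status full-time ✓ (not excluded); service 277 days ≥ 3 months (≈90 days) ✓; age 46 ≥ 25 ✓; rating 4 ≥ 3 ✓; 38 hrs/wk ≥ 15 ✓ → eligible.
Pension Scheme — status full-time ✓; service 277 days ≥ 30 days ✓; dept Engineering ✗ → not eligible.
Bereavement Leave — service 277 days ≥ 90 days ✓; grade Band 3 ≥ Band 3 ✓; rating 4 ≥ 3 ✓; not eligible for Pension Scheme ✗ → not eligible.
Tuition Reimbursement — service 277 days < 1 year (≈365 days) ✗ → not eligible.
Pet Insurance — status full-time ✓; service 277 days < 5 years (≈1825 days) ✗ → not eligible.
Adoption Assistance — grade Band 3 < Band 4 ✗ → not eligible.
Profit Sharing Plan — status full-time ✗ (requires temporary) → not eligible.
Health Savings Account — status full-time ✓; service 277 days ≥ 1 month (≈30 days) ✓; site Fresno ✗ (not Tulsa, Reno, or Omaha) → not eligible.

Paid Family Leave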